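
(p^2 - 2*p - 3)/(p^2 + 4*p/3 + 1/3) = 3*(p - 3)/(3*p + 1)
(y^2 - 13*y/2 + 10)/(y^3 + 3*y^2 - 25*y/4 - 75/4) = 2*(y - 4)/(2*y^2 + 11*y + 15)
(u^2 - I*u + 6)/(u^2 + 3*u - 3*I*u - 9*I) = (u + 2*I)/(u + 3)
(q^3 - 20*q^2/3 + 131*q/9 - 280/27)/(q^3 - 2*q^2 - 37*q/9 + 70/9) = (q - 8/3)/(q + 2)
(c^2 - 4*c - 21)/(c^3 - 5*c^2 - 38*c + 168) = (c + 3)/(c^2 + 2*c - 24)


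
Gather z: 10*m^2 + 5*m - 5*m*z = 10*m^2 - 5*m*z + 5*m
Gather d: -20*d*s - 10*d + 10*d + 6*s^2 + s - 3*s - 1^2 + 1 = -20*d*s + 6*s^2 - 2*s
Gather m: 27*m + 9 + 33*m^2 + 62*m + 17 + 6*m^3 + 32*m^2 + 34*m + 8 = 6*m^3 + 65*m^2 + 123*m + 34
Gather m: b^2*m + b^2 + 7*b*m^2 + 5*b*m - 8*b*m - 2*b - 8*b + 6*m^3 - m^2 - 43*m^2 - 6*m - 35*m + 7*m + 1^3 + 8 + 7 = b^2 - 10*b + 6*m^3 + m^2*(7*b - 44) + m*(b^2 - 3*b - 34) + 16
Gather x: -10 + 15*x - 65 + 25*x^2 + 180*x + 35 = 25*x^2 + 195*x - 40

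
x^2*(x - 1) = x^3 - x^2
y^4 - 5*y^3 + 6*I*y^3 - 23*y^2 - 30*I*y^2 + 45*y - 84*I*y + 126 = (y - 7)*(y + 2)*(y + 3*I)^2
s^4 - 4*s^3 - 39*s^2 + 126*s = s*(s - 7)*(s - 3)*(s + 6)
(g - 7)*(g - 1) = g^2 - 8*g + 7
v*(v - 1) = v^2 - v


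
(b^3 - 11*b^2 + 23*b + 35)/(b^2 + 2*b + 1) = (b^2 - 12*b + 35)/(b + 1)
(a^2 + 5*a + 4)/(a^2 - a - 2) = (a + 4)/(a - 2)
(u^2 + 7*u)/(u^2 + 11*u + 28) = u/(u + 4)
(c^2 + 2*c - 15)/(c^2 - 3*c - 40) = (c - 3)/(c - 8)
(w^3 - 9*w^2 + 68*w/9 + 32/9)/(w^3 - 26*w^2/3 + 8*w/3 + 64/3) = (9*w^2 - 9*w - 4)/(3*(3*w^2 - 2*w - 8))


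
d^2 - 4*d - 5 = (d - 5)*(d + 1)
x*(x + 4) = x^2 + 4*x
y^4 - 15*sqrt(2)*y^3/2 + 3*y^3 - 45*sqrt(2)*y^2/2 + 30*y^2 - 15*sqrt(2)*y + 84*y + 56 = (y - 4*sqrt(2))*(y - 7*sqrt(2)/2)*(sqrt(2)*y/2 + sqrt(2))*(sqrt(2)*y + sqrt(2))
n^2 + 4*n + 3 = (n + 1)*(n + 3)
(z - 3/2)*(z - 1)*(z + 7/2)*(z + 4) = z^4 + 5*z^3 - 13*z^2/4 - 95*z/4 + 21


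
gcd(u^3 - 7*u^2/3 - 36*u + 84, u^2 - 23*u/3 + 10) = u - 6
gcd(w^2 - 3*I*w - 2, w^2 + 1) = w - I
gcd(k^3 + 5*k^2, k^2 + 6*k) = k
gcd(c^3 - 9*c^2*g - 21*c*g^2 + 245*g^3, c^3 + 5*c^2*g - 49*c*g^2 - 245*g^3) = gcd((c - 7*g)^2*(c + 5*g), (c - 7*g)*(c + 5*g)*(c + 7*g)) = c^2 - 2*c*g - 35*g^2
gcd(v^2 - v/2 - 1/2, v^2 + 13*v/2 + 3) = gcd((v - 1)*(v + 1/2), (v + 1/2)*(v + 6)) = v + 1/2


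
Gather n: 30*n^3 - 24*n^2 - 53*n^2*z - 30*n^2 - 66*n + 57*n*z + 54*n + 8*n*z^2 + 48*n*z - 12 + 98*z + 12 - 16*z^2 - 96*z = 30*n^3 + n^2*(-53*z - 54) + n*(8*z^2 + 105*z - 12) - 16*z^2 + 2*z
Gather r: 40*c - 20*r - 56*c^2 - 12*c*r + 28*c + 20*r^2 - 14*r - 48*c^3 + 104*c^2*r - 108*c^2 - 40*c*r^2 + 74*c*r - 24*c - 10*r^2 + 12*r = -48*c^3 - 164*c^2 + 44*c + r^2*(10 - 40*c) + r*(104*c^2 + 62*c - 22)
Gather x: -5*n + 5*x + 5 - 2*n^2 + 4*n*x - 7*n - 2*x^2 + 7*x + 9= -2*n^2 - 12*n - 2*x^2 + x*(4*n + 12) + 14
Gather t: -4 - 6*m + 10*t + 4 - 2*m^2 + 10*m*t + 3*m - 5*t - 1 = -2*m^2 - 3*m + t*(10*m + 5) - 1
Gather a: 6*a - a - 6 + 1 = 5*a - 5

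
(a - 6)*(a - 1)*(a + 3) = a^3 - 4*a^2 - 15*a + 18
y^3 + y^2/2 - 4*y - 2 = (y - 2)*(y + 1/2)*(y + 2)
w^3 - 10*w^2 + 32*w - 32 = (w - 4)^2*(w - 2)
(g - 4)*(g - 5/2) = g^2 - 13*g/2 + 10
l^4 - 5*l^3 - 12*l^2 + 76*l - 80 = (l - 5)*(l - 2)^2*(l + 4)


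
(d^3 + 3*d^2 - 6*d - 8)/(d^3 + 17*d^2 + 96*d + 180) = (d^3 + 3*d^2 - 6*d - 8)/(d^3 + 17*d^2 + 96*d + 180)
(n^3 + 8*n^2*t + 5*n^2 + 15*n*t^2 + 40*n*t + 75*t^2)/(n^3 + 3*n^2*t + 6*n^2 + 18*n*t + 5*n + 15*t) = (n + 5*t)/(n + 1)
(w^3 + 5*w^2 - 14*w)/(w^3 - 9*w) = (w^2 + 5*w - 14)/(w^2 - 9)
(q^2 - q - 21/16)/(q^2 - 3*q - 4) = (-q^2 + q + 21/16)/(-q^2 + 3*q + 4)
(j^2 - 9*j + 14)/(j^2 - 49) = (j - 2)/(j + 7)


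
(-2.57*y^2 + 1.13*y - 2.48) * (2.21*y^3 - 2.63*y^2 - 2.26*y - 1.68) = -5.6797*y^5 + 9.2564*y^4 - 2.6445*y^3 + 8.2862*y^2 + 3.7064*y + 4.1664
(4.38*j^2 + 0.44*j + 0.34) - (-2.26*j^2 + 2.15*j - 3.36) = 6.64*j^2 - 1.71*j + 3.7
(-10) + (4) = -6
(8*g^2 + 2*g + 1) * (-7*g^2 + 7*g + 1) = -56*g^4 + 42*g^3 + 15*g^2 + 9*g + 1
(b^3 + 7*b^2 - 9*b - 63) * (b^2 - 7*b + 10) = b^5 - 48*b^3 + 70*b^2 + 351*b - 630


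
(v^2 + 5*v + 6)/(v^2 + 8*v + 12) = (v + 3)/(v + 6)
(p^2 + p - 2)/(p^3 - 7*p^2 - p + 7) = (p + 2)/(p^2 - 6*p - 7)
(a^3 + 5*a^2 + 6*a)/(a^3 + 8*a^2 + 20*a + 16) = a*(a + 3)/(a^2 + 6*a + 8)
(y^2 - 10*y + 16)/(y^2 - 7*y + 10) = (y - 8)/(y - 5)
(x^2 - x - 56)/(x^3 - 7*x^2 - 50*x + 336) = 1/(x - 6)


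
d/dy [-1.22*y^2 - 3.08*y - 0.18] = -2.44*y - 3.08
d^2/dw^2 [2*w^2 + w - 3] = 4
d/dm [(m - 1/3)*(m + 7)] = 2*m + 20/3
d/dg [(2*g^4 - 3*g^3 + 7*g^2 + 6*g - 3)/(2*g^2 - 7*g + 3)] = (8*g^5 - 48*g^4 + 66*g^3 - 88*g^2 + 54*g - 3)/(4*g^4 - 28*g^3 + 61*g^2 - 42*g + 9)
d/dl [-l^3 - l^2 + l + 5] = -3*l^2 - 2*l + 1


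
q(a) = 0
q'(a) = 0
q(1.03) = 0.00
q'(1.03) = 0.00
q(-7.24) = 0.00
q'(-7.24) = 0.00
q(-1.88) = 0.00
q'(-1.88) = 0.00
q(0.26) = 0.00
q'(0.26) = 0.00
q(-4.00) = 0.00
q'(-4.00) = 0.00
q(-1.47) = 0.00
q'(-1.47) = 0.00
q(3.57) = 0.00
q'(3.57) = 0.00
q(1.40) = 0.00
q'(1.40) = 0.00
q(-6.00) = 0.00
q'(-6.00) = 0.00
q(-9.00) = 0.00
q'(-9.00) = 0.00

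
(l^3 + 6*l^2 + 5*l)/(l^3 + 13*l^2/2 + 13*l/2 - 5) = 2*l*(l + 1)/(2*l^2 + 3*l - 2)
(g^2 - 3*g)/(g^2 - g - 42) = g*(3 - g)/(-g^2 + g + 42)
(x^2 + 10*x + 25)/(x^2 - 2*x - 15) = (x^2 + 10*x + 25)/(x^2 - 2*x - 15)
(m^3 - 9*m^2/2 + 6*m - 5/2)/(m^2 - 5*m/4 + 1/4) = 2*(2*m^2 - 7*m + 5)/(4*m - 1)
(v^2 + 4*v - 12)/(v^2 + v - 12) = (v^2 + 4*v - 12)/(v^2 + v - 12)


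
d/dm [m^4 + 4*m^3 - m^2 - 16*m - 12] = 4*m^3 + 12*m^2 - 2*m - 16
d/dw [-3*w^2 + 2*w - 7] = 2 - 6*w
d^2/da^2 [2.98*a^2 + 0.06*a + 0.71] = 5.96000000000000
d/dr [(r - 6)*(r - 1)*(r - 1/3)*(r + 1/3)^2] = 5*r^4 - 80*r^3/3 + 32*r^2/3 + 148*r/27 - 11/27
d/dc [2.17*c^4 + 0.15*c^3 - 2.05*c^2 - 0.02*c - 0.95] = 8.68*c^3 + 0.45*c^2 - 4.1*c - 0.02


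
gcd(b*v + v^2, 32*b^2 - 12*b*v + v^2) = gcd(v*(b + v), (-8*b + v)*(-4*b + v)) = 1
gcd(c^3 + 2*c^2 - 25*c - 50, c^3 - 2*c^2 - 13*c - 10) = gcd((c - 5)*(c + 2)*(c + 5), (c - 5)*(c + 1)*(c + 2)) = c^2 - 3*c - 10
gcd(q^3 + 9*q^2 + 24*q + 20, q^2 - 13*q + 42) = 1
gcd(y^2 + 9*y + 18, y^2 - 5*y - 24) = y + 3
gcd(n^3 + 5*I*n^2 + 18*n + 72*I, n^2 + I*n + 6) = n + 3*I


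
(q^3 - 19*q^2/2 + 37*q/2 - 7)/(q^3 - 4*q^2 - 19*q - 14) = (q^2 - 5*q/2 + 1)/(q^2 + 3*q + 2)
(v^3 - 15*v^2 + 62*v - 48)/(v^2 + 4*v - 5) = (v^2 - 14*v + 48)/(v + 5)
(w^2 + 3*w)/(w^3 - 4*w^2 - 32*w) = (w + 3)/(w^2 - 4*w - 32)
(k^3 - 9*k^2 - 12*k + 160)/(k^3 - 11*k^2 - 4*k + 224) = (k - 5)/(k - 7)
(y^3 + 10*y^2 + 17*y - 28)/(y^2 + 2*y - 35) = (y^2 + 3*y - 4)/(y - 5)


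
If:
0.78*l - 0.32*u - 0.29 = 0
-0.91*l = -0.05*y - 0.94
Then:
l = 0.0549450549450549*y + 1.03296703296703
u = 0.133928571428571*y + 1.61160714285714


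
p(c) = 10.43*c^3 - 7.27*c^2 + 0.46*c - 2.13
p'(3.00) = 238.45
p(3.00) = 215.43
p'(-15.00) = 7258.81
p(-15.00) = -36846.03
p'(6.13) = 1087.11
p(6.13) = 2130.02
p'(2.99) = 236.72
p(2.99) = 213.05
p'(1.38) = 39.98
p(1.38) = 12.07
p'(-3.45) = 423.05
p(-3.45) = -518.54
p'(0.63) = 3.72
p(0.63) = -2.12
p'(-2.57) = 244.50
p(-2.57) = -228.37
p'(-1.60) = 103.83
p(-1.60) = -64.20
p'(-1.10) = 54.31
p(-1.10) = -25.32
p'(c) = 31.29*c^2 - 14.54*c + 0.46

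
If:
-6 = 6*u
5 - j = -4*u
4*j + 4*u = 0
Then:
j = 1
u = -1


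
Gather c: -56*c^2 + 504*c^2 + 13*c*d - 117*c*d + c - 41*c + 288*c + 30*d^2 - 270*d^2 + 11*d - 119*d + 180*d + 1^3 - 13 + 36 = 448*c^2 + c*(248 - 104*d) - 240*d^2 + 72*d + 24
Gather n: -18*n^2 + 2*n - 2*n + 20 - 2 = 18 - 18*n^2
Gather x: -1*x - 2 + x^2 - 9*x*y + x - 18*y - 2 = x^2 - 9*x*y - 18*y - 4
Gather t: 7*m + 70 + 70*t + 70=7*m + 70*t + 140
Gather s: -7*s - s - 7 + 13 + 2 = 8 - 8*s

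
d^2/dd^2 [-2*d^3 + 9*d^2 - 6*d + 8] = 18 - 12*d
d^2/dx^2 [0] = 0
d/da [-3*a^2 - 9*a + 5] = -6*a - 9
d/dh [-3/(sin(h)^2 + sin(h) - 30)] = 3*(2*sin(h) + 1)*cos(h)/(sin(h)^2 + sin(h) - 30)^2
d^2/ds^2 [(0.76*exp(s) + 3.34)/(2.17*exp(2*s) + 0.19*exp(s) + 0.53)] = (3.578764*exp(4*s) + 62.597556*exp(3*s) - 1.11321*exp(2*s) - 15.321294*exp(s) - 0.122854)*exp(s)/(10.218313*exp(6*s) + 2.684073*exp(5*s) + 7.722162*exp(4*s) + 1.317973*exp(3*s) + 1.886058*exp(2*s) + 0.160113*exp(s) + 0.148877)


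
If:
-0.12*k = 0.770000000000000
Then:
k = -6.42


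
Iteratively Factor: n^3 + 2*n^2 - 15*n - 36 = (n + 3)*(n^2 - n - 12) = (n - 4)*(n + 3)*(n + 3)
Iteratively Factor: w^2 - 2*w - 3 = (w - 3)*(w + 1)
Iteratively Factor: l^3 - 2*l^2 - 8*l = (l - 4)*(l^2 + 2*l) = (l - 4)*(l + 2)*(l)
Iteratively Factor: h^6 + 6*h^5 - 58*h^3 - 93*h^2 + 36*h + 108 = (h + 2)*(h^5 + 4*h^4 - 8*h^3 - 42*h^2 - 9*h + 54) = (h - 1)*(h + 2)*(h^4 + 5*h^3 - 3*h^2 - 45*h - 54) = (h - 1)*(h + 2)^2*(h^3 + 3*h^2 - 9*h - 27) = (h - 1)*(h + 2)^2*(h + 3)*(h^2 - 9) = (h - 1)*(h + 2)^2*(h + 3)^2*(h - 3)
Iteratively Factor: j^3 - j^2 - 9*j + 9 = (j - 1)*(j^2 - 9) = (j - 3)*(j - 1)*(j + 3)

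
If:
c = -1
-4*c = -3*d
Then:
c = -1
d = -4/3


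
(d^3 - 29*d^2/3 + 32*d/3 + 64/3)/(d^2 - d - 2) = (3*d^2 - 32*d + 64)/(3*(d - 2))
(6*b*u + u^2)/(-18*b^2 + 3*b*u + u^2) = u/(-3*b + u)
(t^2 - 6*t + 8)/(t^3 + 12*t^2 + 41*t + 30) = (t^2 - 6*t + 8)/(t^3 + 12*t^2 + 41*t + 30)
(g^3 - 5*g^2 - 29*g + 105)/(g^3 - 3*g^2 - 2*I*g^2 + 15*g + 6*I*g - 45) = (g^2 - 2*g - 35)/(g^2 - 2*I*g + 15)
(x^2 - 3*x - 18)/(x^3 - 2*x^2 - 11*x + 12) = (x - 6)/(x^2 - 5*x + 4)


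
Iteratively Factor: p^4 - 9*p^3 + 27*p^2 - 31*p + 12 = (p - 1)*(p^3 - 8*p^2 + 19*p - 12) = (p - 1)^2*(p^2 - 7*p + 12) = (p - 3)*(p - 1)^2*(p - 4)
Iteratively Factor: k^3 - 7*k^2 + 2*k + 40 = (k + 2)*(k^2 - 9*k + 20) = (k - 4)*(k + 2)*(k - 5)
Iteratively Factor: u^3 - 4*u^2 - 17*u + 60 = (u - 3)*(u^2 - u - 20) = (u - 3)*(u + 4)*(u - 5)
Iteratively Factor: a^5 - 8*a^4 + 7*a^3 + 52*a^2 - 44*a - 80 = (a - 5)*(a^4 - 3*a^3 - 8*a^2 + 12*a + 16) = (a - 5)*(a + 2)*(a^3 - 5*a^2 + 2*a + 8) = (a - 5)*(a + 1)*(a + 2)*(a^2 - 6*a + 8) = (a - 5)*(a - 4)*(a + 1)*(a + 2)*(a - 2)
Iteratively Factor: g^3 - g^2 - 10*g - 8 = (g + 1)*(g^2 - 2*g - 8) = (g + 1)*(g + 2)*(g - 4)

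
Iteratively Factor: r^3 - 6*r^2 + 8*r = (r)*(r^2 - 6*r + 8) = r*(r - 2)*(r - 4)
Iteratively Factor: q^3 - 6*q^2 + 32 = (q - 4)*(q^2 - 2*q - 8) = (q - 4)^2*(q + 2)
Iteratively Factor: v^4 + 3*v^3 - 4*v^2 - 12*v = (v + 2)*(v^3 + v^2 - 6*v) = v*(v + 2)*(v^2 + v - 6) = v*(v - 2)*(v + 2)*(v + 3)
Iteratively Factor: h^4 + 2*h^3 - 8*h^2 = (h - 2)*(h^3 + 4*h^2) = h*(h - 2)*(h^2 + 4*h) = h^2*(h - 2)*(h + 4)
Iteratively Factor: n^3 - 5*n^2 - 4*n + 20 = (n - 2)*(n^2 - 3*n - 10) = (n - 2)*(n + 2)*(n - 5)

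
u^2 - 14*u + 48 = (u - 8)*(u - 6)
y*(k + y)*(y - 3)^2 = k*y^3 - 6*k*y^2 + 9*k*y + y^4 - 6*y^3 + 9*y^2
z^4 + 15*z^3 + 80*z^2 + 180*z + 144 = (z + 2)*(z + 3)*(z + 4)*(z + 6)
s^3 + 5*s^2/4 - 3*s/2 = s*(s - 3/4)*(s + 2)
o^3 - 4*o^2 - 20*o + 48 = (o - 6)*(o - 2)*(o + 4)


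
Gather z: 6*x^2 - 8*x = 6*x^2 - 8*x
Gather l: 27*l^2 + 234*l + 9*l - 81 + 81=27*l^2 + 243*l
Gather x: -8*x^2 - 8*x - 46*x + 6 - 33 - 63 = -8*x^2 - 54*x - 90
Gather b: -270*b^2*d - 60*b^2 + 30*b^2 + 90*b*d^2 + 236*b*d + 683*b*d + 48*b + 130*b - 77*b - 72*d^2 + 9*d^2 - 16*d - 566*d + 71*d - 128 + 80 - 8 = b^2*(-270*d - 30) + b*(90*d^2 + 919*d + 101) - 63*d^2 - 511*d - 56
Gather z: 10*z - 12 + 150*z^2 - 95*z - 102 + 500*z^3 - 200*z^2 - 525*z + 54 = 500*z^3 - 50*z^2 - 610*z - 60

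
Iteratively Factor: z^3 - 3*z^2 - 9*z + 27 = (z - 3)*(z^2 - 9) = (z - 3)^2*(z + 3)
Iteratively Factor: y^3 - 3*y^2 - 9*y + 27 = (y - 3)*(y^2 - 9) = (y - 3)*(y + 3)*(y - 3)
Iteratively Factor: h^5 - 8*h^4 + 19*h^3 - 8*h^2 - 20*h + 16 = (h + 1)*(h^4 - 9*h^3 + 28*h^2 - 36*h + 16) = (h - 2)*(h + 1)*(h^3 - 7*h^2 + 14*h - 8) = (h - 2)*(h - 1)*(h + 1)*(h^2 - 6*h + 8) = (h - 2)^2*(h - 1)*(h + 1)*(h - 4)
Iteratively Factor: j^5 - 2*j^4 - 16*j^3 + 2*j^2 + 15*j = (j + 3)*(j^4 - 5*j^3 - j^2 + 5*j) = (j - 1)*(j + 3)*(j^3 - 4*j^2 - 5*j) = j*(j - 1)*(j + 3)*(j^2 - 4*j - 5) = j*(j - 5)*(j - 1)*(j + 3)*(j + 1)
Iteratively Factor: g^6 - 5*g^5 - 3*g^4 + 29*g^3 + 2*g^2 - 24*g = (g)*(g^5 - 5*g^4 - 3*g^3 + 29*g^2 + 2*g - 24) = g*(g + 2)*(g^4 - 7*g^3 + 11*g^2 + 7*g - 12) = g*(g - 3)*(g + 2)*(g^3 - 4*g^2 - g + 4) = g*(g - 3)*(g + 1)*(g + 2)*(g^2 - 5*g + 4) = g*(g - 3)*(g - 1)*(g + 1)*(g + 2)*(g - 4)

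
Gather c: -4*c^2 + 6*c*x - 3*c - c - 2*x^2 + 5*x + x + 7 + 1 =-4*c^2 + c*(6*x - 4) - 2*x^2 + 6*x + 8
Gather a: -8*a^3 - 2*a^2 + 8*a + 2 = -8*a^3 - 2*a^2 + 8*a + 2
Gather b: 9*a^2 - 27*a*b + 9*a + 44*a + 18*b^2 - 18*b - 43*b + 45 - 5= 9*a^2 + 53*a + 18*b^2 + b*(-27*a - 61) + 40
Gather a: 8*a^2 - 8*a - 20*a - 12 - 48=8*a^2 - 28*a - 60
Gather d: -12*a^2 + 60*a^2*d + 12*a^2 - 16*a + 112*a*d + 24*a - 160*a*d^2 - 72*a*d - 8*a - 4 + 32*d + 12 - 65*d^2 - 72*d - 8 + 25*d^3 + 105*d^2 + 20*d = 25*d^3 + d^2*(40 - 160*a) + d*(60*a^2 + 40*a - 20)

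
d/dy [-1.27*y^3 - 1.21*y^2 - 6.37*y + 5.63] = -3.81*y^2 - 2.42*y - 6.37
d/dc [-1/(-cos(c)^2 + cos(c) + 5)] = (2*cos(c) - 1)*sin(c)/(sin(c)^2 + cos(c) + 4)^2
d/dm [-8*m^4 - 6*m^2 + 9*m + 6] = -32*m^3 - 12*m + 9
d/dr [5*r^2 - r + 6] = 10*r - 1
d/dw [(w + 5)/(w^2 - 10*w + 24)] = (w^2 - 10*w - 2*(w - 5)*(w + 5) + 24)/(w^2 - 10*w + 24)^2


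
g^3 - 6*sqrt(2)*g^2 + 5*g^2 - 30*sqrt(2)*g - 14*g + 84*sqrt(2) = (g - 2)*(g + 7)*(g - 6*sqrt(2))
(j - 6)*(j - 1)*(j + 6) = j^3 - j^2 - 36*j + 36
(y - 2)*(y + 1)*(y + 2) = y^3 + y^2 - 4*y - 4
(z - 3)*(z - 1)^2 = z^3 - 5*z^2 + 7*z - 3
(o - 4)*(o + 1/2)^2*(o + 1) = o^4 - 2*o^3 - 27*o^2/4 - 19*o/4 - 1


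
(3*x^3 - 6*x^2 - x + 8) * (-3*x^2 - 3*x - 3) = -9*x^5 + 9*x^4 + 12*x^3 - 3*x^2 - 21*x - 24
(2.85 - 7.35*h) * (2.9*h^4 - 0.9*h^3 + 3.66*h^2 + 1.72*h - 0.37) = -21.315*h^5 + 14.88*h^4 - 29.466*h^3 - 2.211*h^2 + 7.6215*h - 1.0545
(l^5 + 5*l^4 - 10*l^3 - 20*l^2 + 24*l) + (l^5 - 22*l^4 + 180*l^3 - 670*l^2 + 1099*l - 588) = 2*l^5 - 17*l^4 + 170*l^3 - 690*l^2 + 1123*l - 588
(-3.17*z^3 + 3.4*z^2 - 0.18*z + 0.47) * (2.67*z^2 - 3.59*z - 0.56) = -8.4639*z^5 + 20.4583*z^4 - 10.9114*z^3 - 0.00290000000000024*z^2 - 1.5865*z - 0.2632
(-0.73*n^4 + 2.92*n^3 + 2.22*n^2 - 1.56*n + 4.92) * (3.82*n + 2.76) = -2.7886*n^5 + 9.1396*n^4 + 16.5396*n^3 + 0.168*n^2 + 14.4888*n + 13.5792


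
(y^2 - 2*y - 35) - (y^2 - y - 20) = -y - 15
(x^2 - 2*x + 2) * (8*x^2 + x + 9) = 8*x^4 - 15*x^3 + 23*x^2 - 16*x + 18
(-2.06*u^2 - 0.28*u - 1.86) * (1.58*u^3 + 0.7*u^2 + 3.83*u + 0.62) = -3.2548*u^5 - 1.8844*u^4 - 11.0246*u^3 - 3.6516*u^2 - 7.2974*u - 1.1532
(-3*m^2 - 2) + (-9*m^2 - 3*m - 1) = -12*m^2 - 3*m - 3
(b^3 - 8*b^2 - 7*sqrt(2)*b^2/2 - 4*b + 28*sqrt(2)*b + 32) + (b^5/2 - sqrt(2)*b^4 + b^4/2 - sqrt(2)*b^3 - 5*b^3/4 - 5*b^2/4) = b^5/2 - sqrt(2)*b^4 + b^4/2 - sqrt(2)*b^3 - b^3/4 - 37*b^2/4 - 7*sqrt(2)*b^2/2 - 4*b + 28*sqrt(2)*b + 32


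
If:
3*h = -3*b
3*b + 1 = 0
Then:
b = -1/3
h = 1/3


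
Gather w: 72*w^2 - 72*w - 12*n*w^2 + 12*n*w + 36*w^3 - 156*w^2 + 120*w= 36*w^3 + w^2*(-12*n - 84) + w*(12*n + 48)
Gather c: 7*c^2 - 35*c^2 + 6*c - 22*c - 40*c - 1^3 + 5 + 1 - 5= -28*c^2 - 56*c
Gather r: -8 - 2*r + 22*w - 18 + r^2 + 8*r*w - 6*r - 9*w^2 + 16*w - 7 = r^2 + r*(8*w - 8) - 9*w^2 + 38*w - 33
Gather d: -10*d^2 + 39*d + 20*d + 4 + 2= -10*d^2 + 59*d + 6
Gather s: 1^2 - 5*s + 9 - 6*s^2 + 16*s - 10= -6*s^2 + 11*s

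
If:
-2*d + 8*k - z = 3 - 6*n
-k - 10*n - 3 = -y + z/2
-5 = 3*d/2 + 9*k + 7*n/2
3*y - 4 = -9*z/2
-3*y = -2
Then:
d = -13219/5112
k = -67/2556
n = -431/1704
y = 2/3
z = 4/9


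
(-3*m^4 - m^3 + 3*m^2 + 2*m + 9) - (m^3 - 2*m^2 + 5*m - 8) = -3*m^4 - 2*m^3 + 5*m^2 - 3*m + 17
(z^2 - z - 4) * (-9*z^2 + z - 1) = -9*z^4 + 10*z^3 + 34*z^2 - 3*z + 4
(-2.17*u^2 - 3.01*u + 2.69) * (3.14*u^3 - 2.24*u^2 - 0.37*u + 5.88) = -6.8138*u^5 - 4.5906*u^4 + 15.9919*u^3 - 17.6715*u^2 - 18.6941*u + 15.8172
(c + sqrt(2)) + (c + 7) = 2*c + sqrt(2) + 7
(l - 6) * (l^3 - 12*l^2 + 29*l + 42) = l^4 - 18*l^3 + 101*l^2 - 132*l - 252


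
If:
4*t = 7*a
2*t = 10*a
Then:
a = 0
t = 0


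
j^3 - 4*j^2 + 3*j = j*(j - 3)*(j - 1)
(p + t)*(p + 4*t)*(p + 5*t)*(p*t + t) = p^4*t + 10*p^3*t^2 + p^3*t + 29*p^2*t^3 + 10*p^2*t^2 + 20*p*t^4 + 29*p*t^3 + 20*t^4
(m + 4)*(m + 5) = m^2 + 9*m + 20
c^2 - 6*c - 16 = (c - 8)*(c + 2)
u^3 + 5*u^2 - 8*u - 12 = (u - 2)*(u + 1)*(u + 6)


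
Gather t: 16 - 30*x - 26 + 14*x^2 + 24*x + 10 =14*x^2 - 6*x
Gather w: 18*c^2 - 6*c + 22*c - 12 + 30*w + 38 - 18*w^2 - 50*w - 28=18*c^2 + 16*c - 18*w^2 - 20*w - 2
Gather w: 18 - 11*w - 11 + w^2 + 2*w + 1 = w^2 - 9*w + 8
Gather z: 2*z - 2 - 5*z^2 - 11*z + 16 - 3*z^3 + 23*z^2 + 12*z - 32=-3*z^3 + 18*z^2 + 3*z - 18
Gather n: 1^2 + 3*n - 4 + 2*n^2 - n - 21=2*n^2 + 2*n - 24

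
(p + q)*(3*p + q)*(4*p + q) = 12*p^3 + 19*p^2*q + 8*p*q^2 + q^3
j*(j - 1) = j^2 - j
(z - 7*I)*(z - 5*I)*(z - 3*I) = z^3 - 15*I*z^2 - 71*z + 105*I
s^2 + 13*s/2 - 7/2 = (s - 1/2)*(s + 7)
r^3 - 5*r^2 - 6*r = r*(r - 6)*(r + 1)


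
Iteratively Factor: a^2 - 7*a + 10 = (a - 5)*(a - 2)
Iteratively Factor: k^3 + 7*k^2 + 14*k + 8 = (k + 4)*(k^2 + 3*k + 2) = (k + 1)*(k + 4)*(k + 2)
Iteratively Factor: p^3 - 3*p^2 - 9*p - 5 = (p + 1)*(p^2 - 4*p - 5) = (p + 1)^2*(p - 5)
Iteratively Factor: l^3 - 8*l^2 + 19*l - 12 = (l - 3)*(l^2 - 5*l + 4) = (l - 3)*(l - 1)*(l - 4)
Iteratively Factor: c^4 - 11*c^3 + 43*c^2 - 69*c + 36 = (c - 4)*(c^3 - 7*c^2 + 15*c - 9) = (c - 4)*(c - 3)*(c^2 - 4*c + 3) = (c - 4)*(c - 3)*(c - 1)*(c - 3)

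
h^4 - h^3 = h^3*(h - 1)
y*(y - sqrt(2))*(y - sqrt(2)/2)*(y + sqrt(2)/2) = y^4 - sqrt(2)*y^3 - y^2/2 + sqrt(2)*y/2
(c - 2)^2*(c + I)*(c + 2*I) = c^4 - 4*c^3 + 3*I*c^3 + 2*c^2 - 12*I*c^2 + 8*c + 12*I*c - 8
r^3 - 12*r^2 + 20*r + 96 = (r - 8)*(r - 6)*(r + 2)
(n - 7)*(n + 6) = n^2 - n - 42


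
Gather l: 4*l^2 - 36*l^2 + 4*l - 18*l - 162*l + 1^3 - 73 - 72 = -32*l^2 - 176*l - 144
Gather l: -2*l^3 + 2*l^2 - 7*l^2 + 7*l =-2*l^3 - 5*l^2 + 7*l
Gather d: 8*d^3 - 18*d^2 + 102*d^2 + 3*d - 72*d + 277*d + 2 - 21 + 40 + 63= 8*d^3 + 84*d^2 + 208*d + 84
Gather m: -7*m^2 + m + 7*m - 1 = -7*m^2 + 8*m - 1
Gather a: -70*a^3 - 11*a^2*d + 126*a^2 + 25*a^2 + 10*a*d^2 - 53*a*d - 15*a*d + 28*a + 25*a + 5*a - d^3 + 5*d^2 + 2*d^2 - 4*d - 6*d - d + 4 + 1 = -70*a^3 + a^2*(151 - 11*d) + a*(10*d^2 - 68*d + 58) - d^3 + 7*d^2 - 11*d + 5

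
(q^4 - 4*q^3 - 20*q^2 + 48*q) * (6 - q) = -q^5 + 10*q^4 - 4*q^3 - 168*q^2 + 288*q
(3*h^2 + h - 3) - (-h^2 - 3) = 4*h^2 + h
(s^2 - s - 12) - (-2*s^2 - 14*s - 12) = 3*s^2 + 13*s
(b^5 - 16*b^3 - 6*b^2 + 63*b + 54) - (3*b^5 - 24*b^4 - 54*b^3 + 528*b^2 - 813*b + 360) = -2*b^5 + 24*b^4 + 38*b^3 - 534*b^2 + 876*b - 306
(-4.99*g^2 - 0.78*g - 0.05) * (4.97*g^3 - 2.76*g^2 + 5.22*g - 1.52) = -24.8003*g^5 + 9.8958*g^4 - 24.1435*g^3 + 3.6512*g^2 + 0.9246*g + 0.076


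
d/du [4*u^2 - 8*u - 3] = 8*u - 8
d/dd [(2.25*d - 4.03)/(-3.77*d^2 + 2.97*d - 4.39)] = (8.4825*d^2 - 30.3862*d + 2.0916)/(14.2129*d^4 - 22.3938*d^3 + 41.9215*d^2 - 26.0766*d + 19.2721)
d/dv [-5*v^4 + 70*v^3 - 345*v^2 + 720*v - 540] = -20*v^3 + 210*v^2 - 690*v + 720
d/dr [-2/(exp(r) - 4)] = 2*exp(r)/(exp(r) - 4)^2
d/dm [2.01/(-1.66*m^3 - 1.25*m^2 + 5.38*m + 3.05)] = (10.0098*m^2 + 5.025*m - 10.8138)/(1.66*m^3 + 1.25*m^2 - 5.38*m - 3.05)^2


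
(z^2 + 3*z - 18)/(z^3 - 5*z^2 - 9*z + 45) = (z + 6)/(z^2 - 2*z - 15)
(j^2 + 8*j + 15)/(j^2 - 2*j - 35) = (j + 3)/(j - 7)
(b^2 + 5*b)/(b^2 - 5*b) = (b + 5)/(b - 5)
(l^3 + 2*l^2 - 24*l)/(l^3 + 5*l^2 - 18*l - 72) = l/(l + 3)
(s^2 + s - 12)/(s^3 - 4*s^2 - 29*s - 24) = (-s^2 - s + 12)/(-s^3 + 4*s^2 + 29*s + 24)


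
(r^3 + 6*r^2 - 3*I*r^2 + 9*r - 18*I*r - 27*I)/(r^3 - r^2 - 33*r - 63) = (r - 3*I)/(r - 7)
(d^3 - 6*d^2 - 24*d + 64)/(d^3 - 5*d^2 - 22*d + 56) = (d - 8)/(d - 7)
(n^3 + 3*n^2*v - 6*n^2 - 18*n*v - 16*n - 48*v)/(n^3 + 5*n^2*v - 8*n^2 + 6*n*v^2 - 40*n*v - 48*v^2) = (n + 2)/(n + 2*v)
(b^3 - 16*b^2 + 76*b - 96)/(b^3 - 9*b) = (b^3 - 16*b^2 + 76*b - 96)/(b*(b^2 - 9))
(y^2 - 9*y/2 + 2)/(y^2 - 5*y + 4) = (y - 1/2)/(y - 1)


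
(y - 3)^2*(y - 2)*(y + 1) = y^4 - 7*y^3 + 13*y^2 + 3*y - 18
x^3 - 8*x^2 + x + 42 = (x - 7)*(x - 3)*(x + 2)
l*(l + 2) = l^2 + 2*l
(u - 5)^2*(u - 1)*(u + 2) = u^4 - 9*u^3 + 13*u^2 + 45*u - 50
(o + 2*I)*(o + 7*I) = o^2 + 9*I*o - 14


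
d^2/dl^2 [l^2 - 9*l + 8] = 2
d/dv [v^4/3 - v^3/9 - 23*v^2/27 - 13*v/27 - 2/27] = 4*v^3/3 - v^2/3 - 46*v/27 - 13/27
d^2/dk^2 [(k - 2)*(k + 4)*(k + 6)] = 6*k + 16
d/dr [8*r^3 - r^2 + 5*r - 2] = 24*r^2 - 2*r + 5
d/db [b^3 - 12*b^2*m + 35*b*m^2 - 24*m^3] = 3*b^2 - 24*b*m + 35*m^2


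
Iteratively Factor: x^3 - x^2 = (x)*(x^2 - x) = x^2*(x - 1)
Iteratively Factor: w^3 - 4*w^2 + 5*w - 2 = (w - 1)*(w^2 - 3*w + 2) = (w - 2)*(w - 1)*(w - 1)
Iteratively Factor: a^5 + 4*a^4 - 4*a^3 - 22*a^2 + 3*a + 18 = (a + 3)*(a^4 + a^3 - 7*a^2 - a + 6) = (a + 3)^2*(a^3 - 2*a^2 - a + 2) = (a + 1)*(a + 3)^2*(a^2 - 3*a + 2) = (a - 1)*(a + 1)*(a + 3)^2*(a - 2)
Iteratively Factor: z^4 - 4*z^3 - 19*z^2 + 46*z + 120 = (z + 3)*(z^3 - 7*z^2 + 2*z + 40) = (z + 2)*(z + 3)*(z^2 - 9*z + 20) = (z - 4)*(z + 2)*(z + 3)*(z - 5)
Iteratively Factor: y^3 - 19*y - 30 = (y + 2)*(y^2 - 2*y - 15) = (y - 5)*(y + 2)*(y + 3)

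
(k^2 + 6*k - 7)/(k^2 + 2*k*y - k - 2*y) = (k + 7)/(k + 2*y)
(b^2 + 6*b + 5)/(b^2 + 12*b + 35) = (b + 1)/(b + 7)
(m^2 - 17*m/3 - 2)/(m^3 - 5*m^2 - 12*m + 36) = (m + 1/3)/(m^2 + m - 6)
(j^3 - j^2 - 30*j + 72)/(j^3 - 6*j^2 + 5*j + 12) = (j + 6)/(j + 1)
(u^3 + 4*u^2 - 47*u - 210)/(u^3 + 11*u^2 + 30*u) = (u - 7)/u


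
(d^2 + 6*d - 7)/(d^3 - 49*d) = (d - 1)/(d*(d - 7))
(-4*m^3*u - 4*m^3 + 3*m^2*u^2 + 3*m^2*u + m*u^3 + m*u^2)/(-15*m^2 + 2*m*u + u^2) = m*(-4*m^2*u - 4*m^2 + 3*m*u^2 + 3*m*u + u^3 + u^2)/(-15*m^2 + 2*m*u + u^2)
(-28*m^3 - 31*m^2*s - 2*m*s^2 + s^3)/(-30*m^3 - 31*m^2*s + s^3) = (-28*m^2 - 3*m*s + s^2)/(-30*m^2 - m*s + s^2)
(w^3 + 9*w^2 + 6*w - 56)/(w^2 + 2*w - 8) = w + 7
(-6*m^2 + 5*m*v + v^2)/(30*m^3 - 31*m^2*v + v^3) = 1/(-5*m + v)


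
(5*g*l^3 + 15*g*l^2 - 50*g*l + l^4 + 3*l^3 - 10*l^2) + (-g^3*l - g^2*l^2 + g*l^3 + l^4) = -g^3*l - g^2*l^2 + 6*g*l^3 + 15*g*l^2 - 50*g*l + 2*l^4 + 3*l^3 - 10*l^2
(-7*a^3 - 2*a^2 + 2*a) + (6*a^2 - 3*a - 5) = -7*a^3 + 4*a^2 - a - 5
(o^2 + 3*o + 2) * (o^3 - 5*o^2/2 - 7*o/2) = o^5 + o^4/2 - 9*o^3 - 31*o^2/2 - 7*o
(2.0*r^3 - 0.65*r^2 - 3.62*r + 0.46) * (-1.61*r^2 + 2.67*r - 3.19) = -3.22*r^5 + 6.3865*r^4 - 2.2873*r^3 - 8.3325*r^2 + 12.776*r - 1.4674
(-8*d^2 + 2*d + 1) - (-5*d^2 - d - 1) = -3*d^2 + 3*d + 2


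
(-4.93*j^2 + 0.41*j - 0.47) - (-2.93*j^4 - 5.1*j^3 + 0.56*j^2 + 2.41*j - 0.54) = 2.93*j^4 + 5.1*j^3 - 5.49*j^2 - 2.0*j + 0.0700000000000001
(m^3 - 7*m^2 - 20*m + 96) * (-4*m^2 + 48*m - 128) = -4*m^5 + 76*m^4 - 384*m^3 - 448*m^2 + 7168*m - 12288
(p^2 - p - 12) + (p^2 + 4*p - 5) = 2*p^2 + 3*p - 17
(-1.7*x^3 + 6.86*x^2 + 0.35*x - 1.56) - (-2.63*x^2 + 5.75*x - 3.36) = -1.7*x^3 + 9.49*x^2 - 5.4*x + 1.8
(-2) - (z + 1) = -z - 3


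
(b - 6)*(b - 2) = b^2 - 8*b + 12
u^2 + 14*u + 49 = (u + 7)^2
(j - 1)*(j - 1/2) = j^2 - 3*j/2 + 1/2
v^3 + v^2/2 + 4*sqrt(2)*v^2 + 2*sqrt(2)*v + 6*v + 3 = (v + 1/2)*(v + sqrt(2))*(v + 3*sqrt(2))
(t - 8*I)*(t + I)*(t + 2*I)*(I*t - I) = I*t^4 + 5*t^3 - I*t^3 - 5*t^2 + 22*I*t^2 - 16*t - 22*I*t + 16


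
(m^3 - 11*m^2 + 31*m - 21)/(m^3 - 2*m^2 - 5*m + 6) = (m - 7)/(m + 2)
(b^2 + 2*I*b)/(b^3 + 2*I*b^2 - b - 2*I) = b/(b^2 - 1)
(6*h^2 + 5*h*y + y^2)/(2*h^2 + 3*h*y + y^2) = (3*h + y)/(h + y)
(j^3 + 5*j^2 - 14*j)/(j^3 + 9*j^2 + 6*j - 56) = j/(j + 4)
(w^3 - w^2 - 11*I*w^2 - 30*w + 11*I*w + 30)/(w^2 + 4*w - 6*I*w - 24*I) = (w^2 - w*(1 + 5*I) + 5*I)/(w + 4)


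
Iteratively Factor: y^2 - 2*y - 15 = (y - 5)*(y + 3)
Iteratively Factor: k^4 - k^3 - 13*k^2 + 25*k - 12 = (k + 4)*(k^3 - 5*k^2 + 7*k - 3) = (k - 3)*(k + 4)*(k^2 - 2*k + 1) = (k - 3)*(k - 1)*(k + 4)*(k - 1)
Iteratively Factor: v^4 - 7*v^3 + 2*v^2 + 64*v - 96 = (v - 4)*(v^3 - 3*v^2 - 10*v + 24) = (v - 4)*(v - 2)*(v^2 - v - 12) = (v - 4)*(v - 2)*(v + 3)*(v - 4)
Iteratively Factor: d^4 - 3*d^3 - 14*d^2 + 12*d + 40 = (d - 2)*(d^3 - d^2 - 16*d - 20) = (d - 5)*(d - 2)*(d^2 + 4*d + 4) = (d - 5)*(d - 2)*(d + 2)*(d + 2)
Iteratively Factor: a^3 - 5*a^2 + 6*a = (a - 2)*(a^2 - 3*a) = a*(a - 2)*(a - 3)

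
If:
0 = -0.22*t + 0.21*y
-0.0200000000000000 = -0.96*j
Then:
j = 0.02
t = 0.954545454545455*y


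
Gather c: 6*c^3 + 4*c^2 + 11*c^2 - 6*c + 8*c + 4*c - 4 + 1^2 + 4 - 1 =6*c^3 + 15*c^2 + 6*c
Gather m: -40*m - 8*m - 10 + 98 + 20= 108 - 48*m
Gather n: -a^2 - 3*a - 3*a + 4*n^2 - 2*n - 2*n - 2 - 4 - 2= -a^2 - 6*a + 4*n^2 - 4*n - 8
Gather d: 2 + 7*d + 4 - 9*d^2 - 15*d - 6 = -9*d^2 - 8*d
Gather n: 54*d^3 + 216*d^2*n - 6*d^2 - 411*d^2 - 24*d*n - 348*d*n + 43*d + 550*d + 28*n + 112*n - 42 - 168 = 54*d^3 - 417*d^2 + 593*d + n*(216*d^2 - 372*d + 140) - 210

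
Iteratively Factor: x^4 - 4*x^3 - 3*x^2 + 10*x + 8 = (x - 4)*(x^3 - 3*x - 2) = (x - 4)*(x + 1)*(x^2 - x - 2) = (x - 4)*(x + 1)^2*(x - 2)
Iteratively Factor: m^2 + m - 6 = (m - 2)*(m + 3)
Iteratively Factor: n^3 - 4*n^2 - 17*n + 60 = (n + 4)*(n^2 - 8*n + 15) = (n - 3)*(n + 4)*(n - 5)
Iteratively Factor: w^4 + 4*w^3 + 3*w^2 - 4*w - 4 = (w + 2)*(w^3 + 2*w^2 - w - 2) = (w - 1)*(w + 2)*(w^2 + 3*w + 2) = (w - 1)*(w + 2)^2*(w + 1)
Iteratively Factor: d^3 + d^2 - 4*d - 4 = (d - 2)*(d^2 + 3*d + 2) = (d - 2)*(d + 2)*(d + 1)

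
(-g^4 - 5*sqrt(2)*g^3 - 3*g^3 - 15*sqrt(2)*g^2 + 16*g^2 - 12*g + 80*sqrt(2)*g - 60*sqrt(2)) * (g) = -g^5 - 5*sqrt(2)*g^4 - 3*g^4 - 15*sqrt(2)*g^3 + 16*g^3 - 12*g^2 + 80*sqrt(2)*g^2 - 60*sqrt(2)*g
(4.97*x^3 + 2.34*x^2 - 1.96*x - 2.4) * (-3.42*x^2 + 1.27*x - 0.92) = -16.9974*x^5 - 1.6909*x^4 + 5.1026*x^3 + 3.566*x^2 - 1.2448*x + 2.208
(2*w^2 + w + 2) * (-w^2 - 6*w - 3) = -2*w^4 - 13*w^3 - 14*w^2 - 15*w - 6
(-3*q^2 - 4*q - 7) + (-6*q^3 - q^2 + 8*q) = -6*q^3 - 4*q^2 + 4*q - 7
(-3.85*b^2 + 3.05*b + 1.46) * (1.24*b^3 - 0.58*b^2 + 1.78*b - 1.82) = -4.774*b^5 + 6.015*b^4 - 6.8116*b^3 + 11.5892*b^2 - 2.9522*b - 2.6572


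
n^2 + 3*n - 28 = (n - 4)*(n + 7)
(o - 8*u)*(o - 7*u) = o^2 - 15*o*u + 56*u^2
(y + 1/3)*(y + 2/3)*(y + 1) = y^3 + 2*y^2 + 11*y/9 + 2/9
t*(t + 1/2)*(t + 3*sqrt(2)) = t^3 + t^2/2 + 3*sqrt(2)*t^2 + 3*sqrt(2)*t/2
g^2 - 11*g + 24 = (g - 8)*(g - 3)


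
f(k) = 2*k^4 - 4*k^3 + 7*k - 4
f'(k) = 8*k^3 - 12*k^2 + 7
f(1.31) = 2.07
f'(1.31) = 4.39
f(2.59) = 34.63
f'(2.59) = 65.49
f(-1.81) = 28.51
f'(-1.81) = -79.75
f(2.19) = 15.32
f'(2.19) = 33.47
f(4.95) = 746.25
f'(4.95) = 683.27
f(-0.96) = -5.48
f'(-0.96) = -11.14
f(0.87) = 0.60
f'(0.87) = 3.19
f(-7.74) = 8974.40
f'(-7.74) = -4421.37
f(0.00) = -4.00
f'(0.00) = 7.00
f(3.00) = 71.00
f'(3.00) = 115.00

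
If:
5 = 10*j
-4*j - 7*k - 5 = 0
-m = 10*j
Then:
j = 1/2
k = -1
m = -5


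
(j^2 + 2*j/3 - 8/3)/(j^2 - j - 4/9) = 3*(j + 2)/(3*j + 1)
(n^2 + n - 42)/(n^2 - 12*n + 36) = (n + 7)/(n - 6)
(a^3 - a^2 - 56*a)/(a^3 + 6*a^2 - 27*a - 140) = a*(a - 8)/(a^2 - a - 20)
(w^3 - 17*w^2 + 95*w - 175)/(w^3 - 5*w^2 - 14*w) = (w^2 - 10*w + 25)/(w*(w + 2))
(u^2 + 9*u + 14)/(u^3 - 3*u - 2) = (u^2 + 9*u + 14)/(u^3 - 3*u - 2)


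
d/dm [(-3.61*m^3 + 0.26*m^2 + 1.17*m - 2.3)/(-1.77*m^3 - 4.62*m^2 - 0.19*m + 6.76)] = (17.1384*m^4 + 5.5136*m^3 - 80.0678*m^2 - 17.7368*m + 7.4722)/(3.1329*m^6 + 16.3548*m^5 + 22.017*m^4 - 22.1748*m^3 - 62.4263*m^2 - 2.5688*m + 45.6976)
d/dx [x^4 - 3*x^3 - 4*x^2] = x*(4*x^2 - 9*x - 8)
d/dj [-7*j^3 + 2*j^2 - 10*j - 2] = -21*j^2 + 4*j - 10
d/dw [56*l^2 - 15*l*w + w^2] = -15*l + 2*w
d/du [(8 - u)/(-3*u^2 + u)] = (-3*u^2 + 48*u - 8)/(u^2*(9*u^2 - 6*u + 1))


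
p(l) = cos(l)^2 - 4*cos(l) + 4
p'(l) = -2*sin(l)*cos(l) + 4*sin(l)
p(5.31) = 2.07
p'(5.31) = -2.38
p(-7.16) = 1.85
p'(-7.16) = -2.09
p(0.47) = 1.23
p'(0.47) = 1.00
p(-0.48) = 1.24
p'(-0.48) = -1.03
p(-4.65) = 4.25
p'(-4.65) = 4.12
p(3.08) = 8.99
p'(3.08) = 0.37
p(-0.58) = 1.35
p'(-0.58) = -1.28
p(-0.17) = 1.03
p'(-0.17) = -0.34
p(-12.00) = 1.34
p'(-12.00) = 1.24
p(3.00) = 8.94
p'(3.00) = 0.84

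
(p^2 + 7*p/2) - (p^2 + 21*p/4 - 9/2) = 9/2 - 7*p/4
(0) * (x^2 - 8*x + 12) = 0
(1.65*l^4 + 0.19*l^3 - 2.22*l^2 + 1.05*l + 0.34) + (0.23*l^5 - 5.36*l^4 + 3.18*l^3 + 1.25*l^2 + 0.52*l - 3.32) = 0.23*l^5 - 3.71*l^4 + 3.37*l^3 - 0.97*l^2 + 1.57*l - 2.98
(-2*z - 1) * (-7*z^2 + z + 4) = 14*z^3 + 5*z^2 - 9*z - 4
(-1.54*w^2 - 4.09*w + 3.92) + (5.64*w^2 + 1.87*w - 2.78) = 4.1*w^2 - 2.22*w + 1.14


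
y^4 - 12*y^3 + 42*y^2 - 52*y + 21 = (y - 7)*(y - 3)*(y - 1)^2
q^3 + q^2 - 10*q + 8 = (q - 2)*(q - 1)*(q + 4)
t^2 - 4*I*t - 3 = (t - 3*I)*(t - I)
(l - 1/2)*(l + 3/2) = l^2 + l - 3/4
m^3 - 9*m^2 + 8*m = m*(m - 8)*(m - 1)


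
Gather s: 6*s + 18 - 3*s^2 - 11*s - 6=-3*s^2 - 5*s + 12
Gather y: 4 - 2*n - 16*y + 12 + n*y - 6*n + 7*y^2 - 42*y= -8*n + 7*y^2 + y*(n - 58) + 16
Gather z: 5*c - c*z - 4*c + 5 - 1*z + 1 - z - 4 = c + z*(-c - 2) + 2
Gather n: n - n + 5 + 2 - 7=0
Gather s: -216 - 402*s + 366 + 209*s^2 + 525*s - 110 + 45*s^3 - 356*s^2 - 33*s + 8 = 45*s^3 - 147*s^2 + 90*s + 48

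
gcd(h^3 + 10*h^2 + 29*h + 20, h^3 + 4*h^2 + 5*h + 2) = h + 1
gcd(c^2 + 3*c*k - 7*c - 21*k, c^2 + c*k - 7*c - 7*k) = c - 7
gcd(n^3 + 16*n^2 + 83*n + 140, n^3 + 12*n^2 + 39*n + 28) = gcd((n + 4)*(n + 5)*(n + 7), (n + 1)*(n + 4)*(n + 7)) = n^2 + 11*n + 28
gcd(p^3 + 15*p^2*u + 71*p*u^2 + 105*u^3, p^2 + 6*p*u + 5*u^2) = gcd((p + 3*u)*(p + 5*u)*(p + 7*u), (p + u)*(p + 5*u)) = p + 5*u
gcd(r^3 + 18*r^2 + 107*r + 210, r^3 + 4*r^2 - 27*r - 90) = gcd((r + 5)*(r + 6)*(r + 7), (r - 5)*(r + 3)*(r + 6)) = r + 6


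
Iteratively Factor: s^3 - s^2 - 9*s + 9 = (s - 1)*(s^2 - 9) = (s - 1)*(s + 3)*(s - 3)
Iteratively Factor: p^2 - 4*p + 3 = (p - 1)*(p - 3)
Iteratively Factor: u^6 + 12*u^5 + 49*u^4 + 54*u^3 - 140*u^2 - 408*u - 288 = (u + 3)*(u^5 + 9*u^4 + 22*u^3 - 12*u^2 - 104*u - 96) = (u + 3)^2*(u^4 + 6*u^3 + 4*u^2 - 24*u - 32) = (u - 2)*(u + 3)^2*(u^3 + 8*u^2 + 20*u + 16) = (u - 2)*(u + 3)^2*(u + 4)*(u^2 + 4*u + 4) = (u - 2)*(u + 2)*(u + 3)^2*(u + 4)*(u + 2)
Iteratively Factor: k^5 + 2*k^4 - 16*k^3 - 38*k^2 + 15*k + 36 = (k - 4)*(k^4 + 6*k^3 + 8*k^2 - 6*k - 9) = (k - 4)*(k - 1)*(k^3 + 7*k^2 + 15*k + 9) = (k - 4)*(k - 1)*(k + 3)*(k^2 + 4*k + 3) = (k - 4)*(k - 1)*(k + 3)^2*(k + 1)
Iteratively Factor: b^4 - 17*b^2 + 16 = (b - 4)*(b^3 + 4*b^2 - b - 4) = (b - 4)*(b + 1)*(b^2 + 3*b - 4) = (b - 4)*(b + 1)*(b + 4)*(b - 1)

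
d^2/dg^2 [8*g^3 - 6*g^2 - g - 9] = 48*g - 12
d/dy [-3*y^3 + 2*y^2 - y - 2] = -9*y^2 + 4*y - 1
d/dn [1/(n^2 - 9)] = -2*n/(n^2 - 9)^2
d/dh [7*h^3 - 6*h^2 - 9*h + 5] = 21*h^2 - 12*h - 9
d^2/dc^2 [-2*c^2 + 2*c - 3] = -4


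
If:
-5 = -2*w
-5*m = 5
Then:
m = -1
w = 5/2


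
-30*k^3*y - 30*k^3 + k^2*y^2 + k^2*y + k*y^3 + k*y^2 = (-5*k + y)*(6*k + y)*(k*y + k)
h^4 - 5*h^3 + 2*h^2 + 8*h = h*(h - 4)*(h - 2)*(h + 1)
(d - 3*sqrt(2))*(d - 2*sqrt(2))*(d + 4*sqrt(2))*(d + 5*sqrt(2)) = d^4 + 4*sqrt(2)*d^3 - 38*d^2 - 92*sqrt(2)*d + 480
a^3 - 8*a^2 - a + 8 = (a - 8)*(a - 1)*(a + 1)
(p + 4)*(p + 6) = p^2 + 10*p + 24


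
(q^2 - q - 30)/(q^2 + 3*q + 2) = (q^2 - q - 30)/(q^2 + 3*q + 2)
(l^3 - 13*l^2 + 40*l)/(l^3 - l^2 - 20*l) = (l - 8)/(l + 4)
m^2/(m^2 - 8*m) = m/(m - 8)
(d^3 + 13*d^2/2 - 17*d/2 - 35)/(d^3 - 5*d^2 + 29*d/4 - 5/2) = 2*(d^2 + 9*d + 14)/(2*d^2 - 5*d + 2)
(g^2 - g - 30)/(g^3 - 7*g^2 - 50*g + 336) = (g + 5)/(g^2 - g - 56)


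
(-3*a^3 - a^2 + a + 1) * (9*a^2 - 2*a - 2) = -27*a^5 - 3*a^4 + 17*a^3 + 9*a^2 - 4*a - 2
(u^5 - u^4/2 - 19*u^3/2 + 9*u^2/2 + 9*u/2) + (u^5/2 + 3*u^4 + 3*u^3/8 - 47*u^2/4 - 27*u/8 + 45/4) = 3*u^5/2 + 5*u^4/2 - 73*u^3/8 - 29*u^2/4 + 9*u/8 + 45/4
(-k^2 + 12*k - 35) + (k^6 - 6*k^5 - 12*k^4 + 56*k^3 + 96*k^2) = k^6 - 6*k^5 - 12*k^4 + 56*k^3 + 95*k^2 + 12*k - 35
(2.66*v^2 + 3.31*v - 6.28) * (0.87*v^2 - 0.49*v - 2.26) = 2.3142*v^4 + 1.5763*v^3 - 13.0971*v^2 - 4.4034*v + 14.1928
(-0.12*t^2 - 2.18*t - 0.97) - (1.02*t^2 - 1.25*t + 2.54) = -1.14*t^2 - 0.93*t - 3.51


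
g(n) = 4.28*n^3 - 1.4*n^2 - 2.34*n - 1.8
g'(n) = 12.84*n^2 - 2.8*n - 2.34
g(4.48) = 344.46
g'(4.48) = 242.82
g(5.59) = 688.99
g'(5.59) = 383.23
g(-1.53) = -16.83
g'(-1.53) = 32.00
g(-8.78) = -2986.04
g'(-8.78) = 1012.06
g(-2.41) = -64.20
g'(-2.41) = 78.98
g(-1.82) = -27.98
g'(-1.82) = 45.29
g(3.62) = 174.42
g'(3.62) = 155.78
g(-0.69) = -2.26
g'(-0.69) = 5.71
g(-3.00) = -122.94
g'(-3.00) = 121.62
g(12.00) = 7164.36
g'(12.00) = 1813.02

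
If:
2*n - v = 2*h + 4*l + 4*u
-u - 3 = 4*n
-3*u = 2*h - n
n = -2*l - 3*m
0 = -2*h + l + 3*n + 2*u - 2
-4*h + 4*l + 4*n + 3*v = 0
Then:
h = -263/151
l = -43/151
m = 77/151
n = -145/151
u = 127/151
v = -100/151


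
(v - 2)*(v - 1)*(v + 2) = v^3 - v^2 - 4*v + 4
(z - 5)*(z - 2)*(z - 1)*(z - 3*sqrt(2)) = z^4 - 8*z^3 - 3*sqrt(2)*z^3 + 17*z^2 + 24*sqrt(2)*z^2 - 51*sqrt(2)*z - 10*z + 30*sqrt(2)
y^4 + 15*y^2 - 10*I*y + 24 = (y - 3*I)*(y - 2*I)*(y + I)*(y + 4*I)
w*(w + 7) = w^2 + 7*w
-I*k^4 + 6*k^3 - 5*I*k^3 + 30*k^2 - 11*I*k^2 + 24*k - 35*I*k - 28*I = (k + 4)*(k - I)*(k + 7*I)*(-I*k - I)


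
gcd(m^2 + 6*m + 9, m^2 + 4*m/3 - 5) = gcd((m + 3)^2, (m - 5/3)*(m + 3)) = m + 3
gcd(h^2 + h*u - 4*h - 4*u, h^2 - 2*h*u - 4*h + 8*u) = h - 4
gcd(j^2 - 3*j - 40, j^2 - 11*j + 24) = j - 8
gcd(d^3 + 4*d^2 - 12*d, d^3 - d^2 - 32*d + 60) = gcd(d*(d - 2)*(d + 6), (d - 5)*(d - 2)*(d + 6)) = d^2 + 4*d - 12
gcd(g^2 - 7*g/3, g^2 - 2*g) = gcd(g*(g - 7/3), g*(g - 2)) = g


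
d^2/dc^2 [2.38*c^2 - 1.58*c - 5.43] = 4.76000000000000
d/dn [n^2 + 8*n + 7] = 2*n + 8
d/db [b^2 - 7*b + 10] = 2*b - 7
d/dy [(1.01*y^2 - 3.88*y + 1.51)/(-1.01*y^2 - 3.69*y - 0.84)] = (-7.6457*y^2 + 1.3534*y + 8.8311)/(1.0201*y^4 + 7.4538*y^3 + 15.3129*y^2 + 6.1992*y + 0.7056)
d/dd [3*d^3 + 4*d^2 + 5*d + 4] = 9*d^2 + 8*d + 5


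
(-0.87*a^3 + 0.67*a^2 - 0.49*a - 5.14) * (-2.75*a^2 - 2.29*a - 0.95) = 2.3925*a^5 + 0.1498*a^4 + 0.6397*a^3 + 14.6206*a^2 + 12.2361*a + 4.883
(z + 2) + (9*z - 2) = 10*z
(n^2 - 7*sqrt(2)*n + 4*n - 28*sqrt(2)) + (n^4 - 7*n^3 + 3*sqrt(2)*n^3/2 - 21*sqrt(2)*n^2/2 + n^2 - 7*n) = n^4 - 7*n^3 + 3*sqrt(2)*n^3/2 - 21*sqrt(2)*n^2/2 + 2*n^2 - 7*sqrt(2)*n - 3*n - 28*sqrt(2)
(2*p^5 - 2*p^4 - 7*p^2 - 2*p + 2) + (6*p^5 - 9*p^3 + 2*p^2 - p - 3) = 8*p^5 - 2*p^4 - 9*p^3 - 5*p^2 - 3*p - 1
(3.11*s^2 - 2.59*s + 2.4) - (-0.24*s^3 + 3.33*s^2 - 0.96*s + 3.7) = 0.24*s^3 - 0.22*s^2 - 1.63*s - 1.3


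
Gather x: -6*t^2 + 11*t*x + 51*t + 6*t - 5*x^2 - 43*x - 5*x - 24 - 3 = -6*t^2 + 57*t - 5*x^2 + x*(11*t - 48) - 27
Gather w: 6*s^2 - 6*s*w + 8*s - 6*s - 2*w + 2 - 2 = 6*s^2 + 2*s + w*(-6*s - 2)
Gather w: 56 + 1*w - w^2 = -w^2 + w + 56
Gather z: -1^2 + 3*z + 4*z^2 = 4*z^2 + 3*z - 1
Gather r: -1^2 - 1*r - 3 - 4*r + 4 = -5*r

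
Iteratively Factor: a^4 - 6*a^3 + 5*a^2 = (a)*(a^3 - 6*a^2 + 5*a) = a*(a - 1)*(a^2 - 5*a) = a^2*(a - 1)*(a - 5)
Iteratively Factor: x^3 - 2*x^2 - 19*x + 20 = (x - 5)*(x^2 + 3*x - 4) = (x - 5)*(x + 4)*(x - 1)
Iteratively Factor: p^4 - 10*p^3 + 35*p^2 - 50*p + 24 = (p - 1)*(p^3 - 9*p^2 + 26*p - 24) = (p - 2)*(p - 1)*(p^2 - 7*p + 12) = (p - 4)*(p - 2)*(p - 1)*(p - 3)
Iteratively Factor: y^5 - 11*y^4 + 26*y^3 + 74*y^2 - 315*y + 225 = (y - 3)*(y^4 - 8*y^3 + 2*y^2 + 80*y - 75) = (y - 5)*(y - 3)*(y^3 - 3*y^2 - 13*y + 15) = (y - 5)^2*(y - 3)*(y^2 + 2*y - 3) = (y - 5)^2*(y - 3)*(y - 1)*(y + 3)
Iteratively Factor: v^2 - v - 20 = (v + 4)*(v - 5)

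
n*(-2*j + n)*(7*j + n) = -14*j^2*n + 5*j*n^2 + n^3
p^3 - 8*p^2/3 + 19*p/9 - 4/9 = (p - 4/3)*(p - 1)*(p - 1/3)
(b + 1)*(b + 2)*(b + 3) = b^3 + 6*b^2 + 11*b + 6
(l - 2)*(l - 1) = l^2 - 3*l + 2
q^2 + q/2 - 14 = (q - 7/2)*(q + 4)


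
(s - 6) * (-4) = 24 - 4*s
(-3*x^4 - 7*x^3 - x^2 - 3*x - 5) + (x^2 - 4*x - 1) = -3*x^4 - 7*x^3 - 7*x - 6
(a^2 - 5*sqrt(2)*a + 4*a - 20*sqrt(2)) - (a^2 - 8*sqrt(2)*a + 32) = 4*a + 3*sqrt(2)*a - 32 - 20*sqrt(2)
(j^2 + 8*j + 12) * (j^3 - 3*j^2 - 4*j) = j^5 + 5*j^4 - 16*j^3 - 68*j^2 - 48*j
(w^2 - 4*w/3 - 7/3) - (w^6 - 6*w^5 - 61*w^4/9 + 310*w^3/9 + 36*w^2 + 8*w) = -w^6 + 6*w^5 + 61*w^4/9 - 310*w^3/9 - 35*w^2 - 28*w/3 - 7/3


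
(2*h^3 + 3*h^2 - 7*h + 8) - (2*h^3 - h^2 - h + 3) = 4*h^2 - 6*h + 5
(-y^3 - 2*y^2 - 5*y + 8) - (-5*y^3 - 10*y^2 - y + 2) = 4*y^3 + 8*y^2 - 4*y + 6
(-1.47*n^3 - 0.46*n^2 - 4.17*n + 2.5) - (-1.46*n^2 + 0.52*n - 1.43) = -1.47*n^3 + 1.0*n^2 - 4.69*n + 3.93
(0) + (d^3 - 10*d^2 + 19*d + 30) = d^3 - 10*d^2 + 19*d + 30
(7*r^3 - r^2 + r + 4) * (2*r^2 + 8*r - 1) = 14*r^5 + 54*r^4 - 13*r^3 + 17*r^2 + 31*r - 4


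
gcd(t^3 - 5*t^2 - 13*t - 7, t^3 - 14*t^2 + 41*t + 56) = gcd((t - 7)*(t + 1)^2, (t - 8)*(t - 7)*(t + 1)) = t^2 - 6*t - 7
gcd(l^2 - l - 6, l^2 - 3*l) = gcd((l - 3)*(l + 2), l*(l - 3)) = l - 3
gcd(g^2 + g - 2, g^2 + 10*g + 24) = 1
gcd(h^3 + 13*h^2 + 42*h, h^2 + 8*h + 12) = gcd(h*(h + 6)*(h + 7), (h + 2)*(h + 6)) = h + 6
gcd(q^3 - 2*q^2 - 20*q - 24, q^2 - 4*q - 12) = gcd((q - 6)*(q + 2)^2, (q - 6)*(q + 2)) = q^2 - 4*q - 12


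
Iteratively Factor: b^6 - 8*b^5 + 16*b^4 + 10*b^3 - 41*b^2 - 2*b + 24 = (b - 3)*(b^5 - 5*b^4 + b^3 + 13*b^2 - 2*b - 8) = (b - 4)*(b - 3)*(b^4 - b^3 - 3*b^2 + b + 2) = (b - 4)*(b - 3)*(b + 1)*(b^3 - 2*b^2 - b + 2) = (b - 4)*(b - 3)*(b + 1)^2*(b^2 - 3*b + 2) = (b - 4)*(b - 3)*(b - 2)*(b + 1)^2*(b - 1)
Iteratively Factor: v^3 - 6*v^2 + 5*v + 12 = (v - 3)*(v^2 - 3*v - 4) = (v - 3)*(v + 1)*(v - 4)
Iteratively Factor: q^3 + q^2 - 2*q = (q - 1)*(q^2 + 2*q) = q*(q - 1)*(q + 2)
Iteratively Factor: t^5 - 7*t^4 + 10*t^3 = (t - 5)*(t^4 - 2*t^3) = t*(t - 5)*(t^3 - 2*t^2) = t*(t - 5)*(t - 2)*(t^2) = t^2*(t - 5)*(t - 2)*(t)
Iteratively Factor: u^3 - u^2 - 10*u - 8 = (u - 4)*(u^2 + 3*u + 2) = (u - 4)*(u + 1)*(u + 2)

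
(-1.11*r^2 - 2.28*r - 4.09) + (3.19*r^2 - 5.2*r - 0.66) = 2.08*r^2 - 7.48*r - 4.75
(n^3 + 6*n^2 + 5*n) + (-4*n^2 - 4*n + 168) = n^3 + 2*n^2 + n + 168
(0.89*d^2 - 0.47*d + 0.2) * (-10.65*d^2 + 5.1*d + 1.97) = -9.4785*d^4 + 9.5445*d^3 - 2.7737*d^2 + 0.0941000000000001*d + 0.394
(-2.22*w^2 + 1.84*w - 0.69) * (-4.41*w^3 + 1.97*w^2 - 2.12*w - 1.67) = 9.7902*w^5 - 12.4878*w^4 + 11.3741*w^3 - 1.5527*w^2 - 1.61*w + 1.1523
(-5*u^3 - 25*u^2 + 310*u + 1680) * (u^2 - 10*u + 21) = -5*u^5 + 25*u^4 + 455*u^3 - 1945*u^2 - 10290*u + 35280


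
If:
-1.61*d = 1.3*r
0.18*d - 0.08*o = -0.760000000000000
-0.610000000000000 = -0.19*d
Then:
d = 3.21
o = 16.72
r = -3.98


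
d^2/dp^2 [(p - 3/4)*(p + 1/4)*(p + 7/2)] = 6*p + 6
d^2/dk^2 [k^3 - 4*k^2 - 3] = 6*k - 8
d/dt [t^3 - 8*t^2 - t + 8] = 3*t^2 - 16*t - 1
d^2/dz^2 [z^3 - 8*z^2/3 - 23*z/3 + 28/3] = 6*z - 16/3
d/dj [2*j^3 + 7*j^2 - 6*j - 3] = 6*j^2 + 14*j - 6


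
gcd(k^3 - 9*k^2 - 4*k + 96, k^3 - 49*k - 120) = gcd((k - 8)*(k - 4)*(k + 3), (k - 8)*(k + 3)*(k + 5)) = k^2 - 5*k - 24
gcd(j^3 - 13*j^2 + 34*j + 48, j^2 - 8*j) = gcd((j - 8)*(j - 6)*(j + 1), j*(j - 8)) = j - 8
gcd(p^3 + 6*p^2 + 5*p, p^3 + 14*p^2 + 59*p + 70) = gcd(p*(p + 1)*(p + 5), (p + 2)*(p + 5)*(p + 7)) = p + 5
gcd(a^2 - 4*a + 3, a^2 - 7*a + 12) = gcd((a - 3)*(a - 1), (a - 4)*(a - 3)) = a - 3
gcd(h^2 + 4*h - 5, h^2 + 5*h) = h + 5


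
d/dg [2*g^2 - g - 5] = 4*g - 1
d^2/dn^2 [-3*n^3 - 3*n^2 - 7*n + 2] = -18*n - 6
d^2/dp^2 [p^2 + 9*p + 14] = 2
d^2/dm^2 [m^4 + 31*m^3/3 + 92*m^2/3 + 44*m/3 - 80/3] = 12*m^2 + 62*m + 184/3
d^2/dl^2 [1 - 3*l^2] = -6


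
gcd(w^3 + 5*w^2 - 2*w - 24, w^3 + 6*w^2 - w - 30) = w^2 + w - 6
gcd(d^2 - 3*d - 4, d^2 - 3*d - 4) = d^2 - 3*d - 4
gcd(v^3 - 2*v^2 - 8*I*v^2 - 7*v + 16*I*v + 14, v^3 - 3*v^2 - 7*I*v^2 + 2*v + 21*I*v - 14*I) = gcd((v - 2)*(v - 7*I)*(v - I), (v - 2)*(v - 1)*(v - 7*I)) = v^2 + v*(-2 - 7*I) + 14*I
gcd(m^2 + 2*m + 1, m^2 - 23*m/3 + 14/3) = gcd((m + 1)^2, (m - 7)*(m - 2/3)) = 1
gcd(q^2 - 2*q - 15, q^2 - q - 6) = 1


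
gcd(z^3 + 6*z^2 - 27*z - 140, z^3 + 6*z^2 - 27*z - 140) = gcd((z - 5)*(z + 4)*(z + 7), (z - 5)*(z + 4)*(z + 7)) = z^3 + 6*z^2 - 27*z - 140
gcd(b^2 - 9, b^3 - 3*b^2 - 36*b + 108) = b - 3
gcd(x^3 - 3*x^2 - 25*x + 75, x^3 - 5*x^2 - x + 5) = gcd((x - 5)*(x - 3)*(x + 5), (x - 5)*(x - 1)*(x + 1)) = x - 5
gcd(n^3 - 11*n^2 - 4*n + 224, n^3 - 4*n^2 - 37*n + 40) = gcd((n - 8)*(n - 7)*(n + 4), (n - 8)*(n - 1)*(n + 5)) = n - 8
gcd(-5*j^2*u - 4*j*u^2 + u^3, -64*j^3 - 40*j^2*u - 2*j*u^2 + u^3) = 1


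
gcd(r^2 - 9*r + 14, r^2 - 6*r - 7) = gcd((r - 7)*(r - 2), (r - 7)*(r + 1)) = r - 7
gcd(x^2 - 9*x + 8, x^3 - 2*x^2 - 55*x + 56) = x^2 - 9*x + 8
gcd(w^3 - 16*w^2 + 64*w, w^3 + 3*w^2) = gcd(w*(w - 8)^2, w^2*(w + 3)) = w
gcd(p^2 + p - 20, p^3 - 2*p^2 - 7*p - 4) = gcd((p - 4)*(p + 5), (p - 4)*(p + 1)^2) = p - 4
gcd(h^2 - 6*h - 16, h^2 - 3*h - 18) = 1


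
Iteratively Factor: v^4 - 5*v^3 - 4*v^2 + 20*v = (v - 2)*(v^3 - 3*v^2 - 10*v) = v*(v - 2)*(v^2 - 3*v - 10) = v*(v - 2)*(v + 2)*(v - 5)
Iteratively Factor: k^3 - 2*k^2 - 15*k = (k - 5)*(k^2 + 3*k) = k*(k - 5)*(k + 3)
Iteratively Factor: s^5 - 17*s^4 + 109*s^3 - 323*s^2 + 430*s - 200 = (s - 5)*(s^4 - 12*s^3 + 49*s^2 - 78*s + 40) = (s - 5)*(s - 4)*(s^3 - 8*s^2 + 17*s - 10) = (s - 5)*(s - 4)*(s - 1)*(s^2 - 7*s + 10) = (s - 5)^2*(s - 4)*(s - 1)*(s - 2)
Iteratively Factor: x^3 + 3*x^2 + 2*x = (x + 1)*(x^2 + 2*x) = x*(x + 1)*(x + 2)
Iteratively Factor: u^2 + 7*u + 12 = (u + 4)*(u + 3)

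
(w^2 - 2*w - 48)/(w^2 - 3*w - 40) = (w + 6)/(w + 5)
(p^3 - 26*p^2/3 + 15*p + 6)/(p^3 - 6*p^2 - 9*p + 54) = (p + 1/3)/(p + 3)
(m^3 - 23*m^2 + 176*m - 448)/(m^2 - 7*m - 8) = (m^2 - 15*m + 56)/(m + 1)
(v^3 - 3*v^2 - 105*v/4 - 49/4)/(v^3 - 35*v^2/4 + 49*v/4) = (4*v^2 + 16*v + 7)/(v*(4*v - 7))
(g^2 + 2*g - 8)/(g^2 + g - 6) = (g + 4)/(g + 3)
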